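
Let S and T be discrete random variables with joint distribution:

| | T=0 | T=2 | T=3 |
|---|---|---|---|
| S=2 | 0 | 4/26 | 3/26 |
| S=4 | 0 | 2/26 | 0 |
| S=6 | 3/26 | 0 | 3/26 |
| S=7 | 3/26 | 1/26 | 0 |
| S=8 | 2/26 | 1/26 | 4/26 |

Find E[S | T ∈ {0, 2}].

P(T ∈ {0, 2}) = 8/13.
Σ S·P over the event = 2·(4/26) + 4·(2/26) + 6·(3/26) + 7·(3/26) + 7·(1/26) + 8·(2/26) + 8·(1/26) = 43/13.
E[S | T ∈ {0, 2}] = (43/13) / (8/13) = 43/8.

43/8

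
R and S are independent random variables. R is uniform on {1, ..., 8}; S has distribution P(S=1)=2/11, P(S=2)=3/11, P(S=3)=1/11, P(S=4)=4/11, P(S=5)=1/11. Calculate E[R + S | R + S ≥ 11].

139/12

P(R + S ≥ 11) = 3/22.
Summing (R+S)·P(x,y) over outcomes with R + S ≥ 11 gives 139/88.
E[R + S | R + S ≥ 11] = (139/88) / (3/22) = 139/12.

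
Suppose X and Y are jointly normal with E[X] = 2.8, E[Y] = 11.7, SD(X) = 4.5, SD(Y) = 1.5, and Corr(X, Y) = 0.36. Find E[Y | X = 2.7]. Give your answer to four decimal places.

E[Y | X=x] = μ_Y + ρ(σ_Y/σ_X)(x − μ_X) for jointly normal variables.
E[Y | X=2.7] = 11.7 + (0.36)·(1.5/4.5)·(2.7 − (2.8)) = 11.7 + (0.12)·(-0.1) = 11.6880.

11.6880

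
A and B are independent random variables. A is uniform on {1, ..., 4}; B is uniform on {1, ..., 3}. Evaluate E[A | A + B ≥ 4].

Outcomes with A + B ≥ 4: (1,3), (2,2), (2,3), (3,1), (3,2), (3,3), (4,1), (4,2), (4,3), each with probability 1/12.
E[A | A + B ≥ 4] = (1 + 2 + 2 + 3 + 3 + 3 + 4 + 4 + 4) / 9 = 26/9.

26/9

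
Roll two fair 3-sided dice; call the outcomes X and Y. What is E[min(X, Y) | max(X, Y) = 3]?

P(max(X, Y) = 3) = 5/9.
Summing min(X,Y)·P(x,y) over outcomes with max(X, Y) = 3 gives 1.
E[min(X, Y) | max(X, Y) = 3] = (1) / (5/9) = 9/5.

9/5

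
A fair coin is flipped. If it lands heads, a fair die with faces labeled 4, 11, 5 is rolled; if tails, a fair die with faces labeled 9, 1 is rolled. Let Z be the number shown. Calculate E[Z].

35/6

E[Z | heads] = (4+11+5)/3 = 20/3.
E[Z | tails] = (9+1)/2 = 5.
By the law of total expectation,
E[Z] = (1/2)·(20/3) + (1/2)·(5) = 35/6.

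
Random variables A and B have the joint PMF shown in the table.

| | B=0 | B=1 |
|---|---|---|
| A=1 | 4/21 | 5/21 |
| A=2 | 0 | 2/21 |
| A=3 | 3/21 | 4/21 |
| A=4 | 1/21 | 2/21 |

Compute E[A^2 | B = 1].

P(B = 1) = 13/21.
Summing A^2·P(A=x,B=y) over the conditioning event gives 27/7.
E[A^2 | B = 1] = (27/7) / (13/21) = 81/13.

81/13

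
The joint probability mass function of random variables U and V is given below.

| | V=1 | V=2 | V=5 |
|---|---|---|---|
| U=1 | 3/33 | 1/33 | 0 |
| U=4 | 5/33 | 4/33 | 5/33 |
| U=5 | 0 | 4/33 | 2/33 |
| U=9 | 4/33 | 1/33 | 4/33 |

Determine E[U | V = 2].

23/5

P(V = 2) = 10/33.
Σ U·P over the event = 1·(1/33) + 4·(4/33) + 5·(4/33) + 9·(1/33) = 46/33.
E[U | V = 2] = (46/33) / (10/33) = 23/5.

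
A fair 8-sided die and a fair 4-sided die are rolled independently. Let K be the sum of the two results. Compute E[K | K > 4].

P(K > 4) = 13/16.
Σ over the event: 5·1/8 + 6·1/8 + 7·1/8 + 8·1/8 + 9·1/8 + 10·3/32 + 11·1/16 + 12·1/32 = 51/8.
E[K | K > 4] = (51/8) / (13/16) = 102/13.

102/13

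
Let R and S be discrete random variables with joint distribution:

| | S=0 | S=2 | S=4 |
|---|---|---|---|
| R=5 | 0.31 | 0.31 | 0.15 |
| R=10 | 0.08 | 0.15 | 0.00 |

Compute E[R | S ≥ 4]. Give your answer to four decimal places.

P(S ≥ 4) = 0.15.
Σ R·P over the event = 5·(0.15) = 0.75.
E[R | S ≥ 4] = (0.75) / (0.15) = 5.0000.

5.0000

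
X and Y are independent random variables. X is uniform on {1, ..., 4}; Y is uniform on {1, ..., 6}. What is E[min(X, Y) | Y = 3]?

Outcomes with Y = 3: (1,3), (2,3), (3,3), (4,3), each with probability 1/24.
E[min(X, Y) | Y = 3] = (1 + 2 + 3 + 3) / 4 = 9/4.

9/4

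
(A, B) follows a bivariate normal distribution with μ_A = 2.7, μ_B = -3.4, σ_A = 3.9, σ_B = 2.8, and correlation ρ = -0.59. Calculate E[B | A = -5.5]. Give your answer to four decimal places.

0.0734

For a bivariate normal, E[B | A=x] = μ_B + ρ·(σ_B/σ_A)·(x − μ_A).
E[B | A=-5.5] = -3.4 + (-0.59)·(2.8/3.9)·(-5.5 − (2.7)) = -3.4 + (-0.42359)·(-8.2) = 0.0734.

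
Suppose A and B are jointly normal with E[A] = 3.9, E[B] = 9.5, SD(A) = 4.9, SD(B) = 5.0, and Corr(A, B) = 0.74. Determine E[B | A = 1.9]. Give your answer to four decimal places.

7.9898

The regression of B on A has slope ρ·σ_B/σ_A and passes through (μ_A, μ_B).
E[B | A=1.9] = 9.5 + (0.74)·(5.0/4.9)·(1.9 − (3.9)) = 9.5 + (0.7551)·(-2) = 7.9898.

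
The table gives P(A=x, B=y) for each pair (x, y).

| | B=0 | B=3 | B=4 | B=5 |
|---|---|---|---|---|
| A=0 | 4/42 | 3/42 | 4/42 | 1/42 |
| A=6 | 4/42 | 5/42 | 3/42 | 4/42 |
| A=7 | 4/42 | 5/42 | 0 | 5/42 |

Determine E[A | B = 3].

P(B = 3) = 13/42.
Summing A·P(A=x,B=y) over the conditioning event gives 65/42.
E[A | B = 3] = (65/42) / (13/42) = 5.

5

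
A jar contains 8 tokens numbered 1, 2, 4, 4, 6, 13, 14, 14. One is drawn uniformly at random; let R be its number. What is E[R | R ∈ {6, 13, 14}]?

47/4

P(R ∈ {6, 13, 14}) = 1/2.
Σ over the event: 6·1/8 + 13·1/8 + 14·1/4 = 47/8.
E[R | R ∈ {6, 13, 14}] = (47/8) / (1/2) = 47/4.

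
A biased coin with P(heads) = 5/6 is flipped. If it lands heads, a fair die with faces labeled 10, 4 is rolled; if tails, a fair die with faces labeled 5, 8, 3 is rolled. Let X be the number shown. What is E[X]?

E[X | heads] = (10+4)/2 = 7.
E[X | tails] = (5+8+3)/3 = 16/3.
E[X] = (5/6)·(7) + (1/6)·(16/3) = 121/18.

121/18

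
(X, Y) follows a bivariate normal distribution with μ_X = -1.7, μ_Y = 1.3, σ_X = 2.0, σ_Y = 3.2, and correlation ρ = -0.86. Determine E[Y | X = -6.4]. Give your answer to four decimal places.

7.7672

The regression of Y on X has slope ρ·σ_Y/σ_X and passes through (μ_X, μ_Y).
E[Y | X=-6.4] = 1.3 + (-0.86)·(3.2/2.0)·(-6.4 − (-1.7)) = 1.3 + (-1.376)·(-4.7) = 7.7672.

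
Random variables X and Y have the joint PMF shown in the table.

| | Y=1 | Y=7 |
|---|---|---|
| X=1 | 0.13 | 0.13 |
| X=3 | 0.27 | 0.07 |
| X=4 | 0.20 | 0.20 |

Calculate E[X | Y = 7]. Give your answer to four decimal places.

P(Y = 7) = 0.40.
Σ X·P over the event = 1·(0.13) + 3·(0.07) + 4·(0.20) = 1.14.
E[X | Y = 7] = (1.14) / (0.40) = 2.8500.

2.8500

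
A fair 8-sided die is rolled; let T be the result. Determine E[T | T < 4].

2

Given T < 4, T is equally likely to be any of {1, 2, 3}.
E[T | T < 4] = (1 + 2 + 3) / 3 = 2.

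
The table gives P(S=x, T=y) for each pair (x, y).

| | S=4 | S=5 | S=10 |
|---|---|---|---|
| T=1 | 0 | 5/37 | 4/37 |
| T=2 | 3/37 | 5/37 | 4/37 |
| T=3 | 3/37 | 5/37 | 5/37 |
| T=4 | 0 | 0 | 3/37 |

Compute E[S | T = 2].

77/12

P(T = 2) = 12/37.
Σ S·P over the event = 4·(3/37) + 5·(5/37) + 10·(4/37) = 77/37.
E[S | T = 2] = (77/37) / (12/37) = 77/12.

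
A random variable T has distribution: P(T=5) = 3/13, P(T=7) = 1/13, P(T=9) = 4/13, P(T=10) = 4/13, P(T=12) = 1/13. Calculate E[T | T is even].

P(T is even) = 5/13.
Σ over the event: 10·4/13 + 12·1/13 = 4.
E[T | T is even] = (4) / (5/13) = 52/5.

52/5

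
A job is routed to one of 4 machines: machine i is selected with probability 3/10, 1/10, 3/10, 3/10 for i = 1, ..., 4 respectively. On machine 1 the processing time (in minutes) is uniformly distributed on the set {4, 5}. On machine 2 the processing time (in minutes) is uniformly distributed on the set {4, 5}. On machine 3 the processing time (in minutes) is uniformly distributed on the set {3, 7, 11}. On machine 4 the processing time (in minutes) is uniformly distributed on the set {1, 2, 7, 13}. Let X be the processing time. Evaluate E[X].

E[X | machine 1] = (4+5)/2 = 9/2.
E[X | machine 2] = (4+5)/2 = 9/2.
E[X | machine 3] = (3+7+11)/3 = 7.
E[X | machine 4] = (1+2+7+13)/4 = 23/4.
E[X] = (3/10)·(9/2) + (1/10)·(9/2) + (3/10)·(7) + (3/10)·(23/4) = 45/8.

45/8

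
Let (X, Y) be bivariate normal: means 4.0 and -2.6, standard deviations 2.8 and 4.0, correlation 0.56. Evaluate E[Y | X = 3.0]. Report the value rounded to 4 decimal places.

For a bivariate normal, E[Y | X=x] = μ_Y + ρ·(σ_Y/σ_X)·(x − μ_X).
E[Y | X=3.0] = -2.6 + (0.56)·(4.0/2.8)·(3.0 − (4.0)) = -2.6 + (0.8)·(-1) = -3.4000.

-3.4000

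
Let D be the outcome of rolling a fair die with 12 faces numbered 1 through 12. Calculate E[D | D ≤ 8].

Given D ≤ 8, D is equally likely to be any of {1, 2, 3, 4, 5, 6, 7, 8}.
E[D | D ≤ 8] = (1 + 2 + 3 + 4 + 5 + 6 + 7 + 8) / 8 = 9/2.

9/2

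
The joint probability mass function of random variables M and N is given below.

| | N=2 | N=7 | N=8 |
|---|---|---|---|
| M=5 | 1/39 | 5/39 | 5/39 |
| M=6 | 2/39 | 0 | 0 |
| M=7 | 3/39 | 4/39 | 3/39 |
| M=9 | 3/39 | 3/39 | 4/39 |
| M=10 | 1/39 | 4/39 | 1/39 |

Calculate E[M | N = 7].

P(N = 7) = 16/39.
Σ M·P over the event = 5·(5/39) + 7·(4/39) + 9·(3/39) + 10·(4/39) = 40/13.
E[M | N = 7] = (40/13) / (16/39) = 15/2.

15/2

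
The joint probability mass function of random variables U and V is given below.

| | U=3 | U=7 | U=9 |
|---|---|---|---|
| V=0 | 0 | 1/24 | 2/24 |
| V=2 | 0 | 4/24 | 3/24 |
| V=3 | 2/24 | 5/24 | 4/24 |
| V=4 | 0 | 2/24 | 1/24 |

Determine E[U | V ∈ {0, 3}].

51/7

P(V ∈ {0, 3}) = 7/12.
Σ U·P over the event = 3·(2/24) + 7·(1/24) + 7·(5/24) + 9·(2/24) + 9·(4/24) = 17/4.
E[U | V ∈ {0, 3}] = (17/4) / (7/12) = 51/7.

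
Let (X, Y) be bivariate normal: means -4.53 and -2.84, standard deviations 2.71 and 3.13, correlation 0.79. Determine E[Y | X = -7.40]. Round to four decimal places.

-5.4587

The regression of Y on X has slope ρ·σ_Y/σ_X and passes through (μ_X, μ_Y).
E[Y | X=-7.40] = -2.84 + (0.79)·(3.13/2.71)·(-7.40 − (-4.53)) = -2.84 + (0.91244)·(-2.87) = -5.4587.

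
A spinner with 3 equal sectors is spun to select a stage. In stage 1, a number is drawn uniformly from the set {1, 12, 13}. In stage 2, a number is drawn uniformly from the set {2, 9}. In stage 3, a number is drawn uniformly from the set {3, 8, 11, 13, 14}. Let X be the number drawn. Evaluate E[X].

E[X | stage 1] = (1+12+13)/3 = 26/3.
E[X | stage 2] = (2+9)/2 = 11/2.
E[X | stage 3] = (3+8+11+13+14)/5 = 49/5.
By the law of total expectation,
E[X] = (1/3)·(26/3) + (1/3)·(11/2) + (1/3)·(49/5) = 719/90.

719/90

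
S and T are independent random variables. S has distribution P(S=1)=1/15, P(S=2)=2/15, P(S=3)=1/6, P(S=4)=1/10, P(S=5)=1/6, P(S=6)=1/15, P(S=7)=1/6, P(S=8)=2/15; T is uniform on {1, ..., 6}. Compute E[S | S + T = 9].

P(S + T = 9) = 2/15.
Summing S·P(x,y) over outcomes with S + T = 9 gives 131/180.
E[S | S + T = 9] = (131/180) / (2/15) = 131/24.

131/24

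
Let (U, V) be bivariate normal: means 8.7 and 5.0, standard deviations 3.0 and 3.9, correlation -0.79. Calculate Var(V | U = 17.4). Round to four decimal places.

Var(V | U=x) = (1 − ρ²)·σ_V².
Var(V | U=17.4) = (3.9)²·(1 − (-0.79)²) = 15.21·0.3759 = 5.7174.

5.7174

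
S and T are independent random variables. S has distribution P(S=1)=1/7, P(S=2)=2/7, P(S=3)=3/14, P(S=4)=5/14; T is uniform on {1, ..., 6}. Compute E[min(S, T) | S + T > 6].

P(S + T > 6) = 13/28.
Summing min(S,T)·P(x,y) over outcomes with S + T > 6 gives 10/7.
E[min(S, T) | S + T > 6] = (10/7) / (13/28) = 40/13.

40/13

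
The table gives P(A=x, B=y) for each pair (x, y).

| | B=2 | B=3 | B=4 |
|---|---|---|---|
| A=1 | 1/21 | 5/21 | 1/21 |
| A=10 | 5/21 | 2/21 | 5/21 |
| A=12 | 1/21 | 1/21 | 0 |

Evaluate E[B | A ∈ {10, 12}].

P(A ∈ {10, 12}) = 2/3.
Σ B·P over the event = 2·(5/21) + 3·(2/21) + 4·(5/21) + 2·(1/21) + 3·(1/21) = 41/21.
E[B | A ∈ {10, 12}] = (41/21) / (2/3) = 41/14.

41/14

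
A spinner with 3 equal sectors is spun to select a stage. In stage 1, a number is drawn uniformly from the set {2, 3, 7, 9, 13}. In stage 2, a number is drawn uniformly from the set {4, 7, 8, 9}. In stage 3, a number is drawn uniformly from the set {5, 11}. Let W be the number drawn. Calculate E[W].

E[W | stage 1] = (2+3+7+9+13)/5 = 34/5.
E[W | stage 2] = (4+7+8+9)/4 = 7.
E[W | stage 3] = (5+11)/2 = 8.
By the law of total expectation,
E[W] = (1/3)·(34/5) + (1/3)·(7) + (1/3)·(8) = 109/15.

109/15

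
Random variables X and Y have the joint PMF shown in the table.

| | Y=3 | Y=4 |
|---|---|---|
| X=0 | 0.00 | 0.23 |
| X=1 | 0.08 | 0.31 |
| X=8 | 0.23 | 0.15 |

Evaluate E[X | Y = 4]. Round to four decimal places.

P(Y = 4) = 0.69.
Σ X·P over the event = 0·(0.23) + 1·(0.31) + 8·(0.15) = 1.51.
E[X | Y = 4] = (1.51) / (0.69) = 2.1884.

2.1884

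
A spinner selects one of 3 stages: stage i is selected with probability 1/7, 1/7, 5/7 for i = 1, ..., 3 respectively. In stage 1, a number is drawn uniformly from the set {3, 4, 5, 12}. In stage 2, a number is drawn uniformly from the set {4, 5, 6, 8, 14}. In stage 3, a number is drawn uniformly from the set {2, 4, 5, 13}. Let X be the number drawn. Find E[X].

E[X | stage 1] = (3+4+5+12)/4 = 6.
E[X | stage 2] = (4+5+6+8+14)/5 = 37/5.
E[X | stage 3] = (2+4+5+13)/4 = 6.
E[X] = (1/7)·(6) + (1/7)·(37/5) + (5/7)·(6) = 31/5.

31/5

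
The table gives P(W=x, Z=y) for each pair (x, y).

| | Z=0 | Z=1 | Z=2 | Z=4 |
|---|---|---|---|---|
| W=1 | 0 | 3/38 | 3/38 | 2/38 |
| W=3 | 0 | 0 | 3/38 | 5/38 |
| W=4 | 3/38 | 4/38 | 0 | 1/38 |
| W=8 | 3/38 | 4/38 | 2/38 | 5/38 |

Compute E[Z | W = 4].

1

P(W = 4) = 4/19.
Σ Z·P over the event = 0·(3/38) + 1·(4/38) + 4·(1/38) = 4/19.
E[Z | W = 4] = (4/19) / (4/19) = 1.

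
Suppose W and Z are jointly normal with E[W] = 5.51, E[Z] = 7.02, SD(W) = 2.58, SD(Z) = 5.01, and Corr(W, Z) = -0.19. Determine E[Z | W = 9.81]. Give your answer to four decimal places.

5.4335

For a bivariate normal, E[Z | W=x] = μ_Z + ρ·(σ_Z/σ_W)·(x − μ_W).
E[Z | W=9.81] = 7.02 + (-0.19)·(5.01/2.58)·(9.81 − (5.51)) = 7.02 + (-0.36895)·(4.3) = 5.4335.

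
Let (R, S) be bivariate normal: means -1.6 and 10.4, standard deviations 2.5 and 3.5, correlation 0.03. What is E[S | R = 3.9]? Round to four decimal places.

The regression of S on R has slope ρ·σ_S/σ_R and passes through (μ_R, μ_S).
E[S | R=3.9] = 10.4 + (0.03)·(3.5/2.5)·(3.9 − (-1.6)) = 10.4 + (0.042)·(5.5) = 10.6310.

10.6310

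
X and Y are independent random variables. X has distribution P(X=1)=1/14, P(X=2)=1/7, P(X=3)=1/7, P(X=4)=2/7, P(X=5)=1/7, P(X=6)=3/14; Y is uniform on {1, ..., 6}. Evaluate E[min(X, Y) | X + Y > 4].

74/25

P(X + Y > 4) = 25/28.
Summing min(X,Y)·P(x,y) over outcomes with X + Y > 4 gives 37/14.
E[min(X, Y) | X + Y > 4] = (37/14) / (25/28) = 74/25.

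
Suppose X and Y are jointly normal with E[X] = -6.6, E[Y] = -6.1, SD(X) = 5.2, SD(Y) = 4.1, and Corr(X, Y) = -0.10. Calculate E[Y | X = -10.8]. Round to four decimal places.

E[Y | X=x] = μ_Y + ρ(σ_Y/σ_X)(x − μ_X) for jointly normal variables.
E[Y | X=-10.8] = -6.1 + (-0.10)·(4.1/5.2)·(-10.8 − (-6.6)) = -6.1 + (-0.078846)·(-4.2) = -5.7688.

-5.7688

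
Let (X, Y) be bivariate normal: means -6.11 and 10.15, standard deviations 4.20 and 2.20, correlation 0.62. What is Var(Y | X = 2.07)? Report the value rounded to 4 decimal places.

2.9795

The conditional variance in a bivariate normal is σ_Y²(1 − ρ²), independent of x.
Var(Y | X=2.07) = (2.20)²·(1 − (0.62)²) = 4.84·0.6156 = 2.9795.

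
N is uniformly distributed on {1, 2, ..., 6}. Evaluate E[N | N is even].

Given N is even, N is equally likely to be any of {2, 4, 6}.
E[N | N is even] = (2 + 4 + 6) / 3 = 4.

4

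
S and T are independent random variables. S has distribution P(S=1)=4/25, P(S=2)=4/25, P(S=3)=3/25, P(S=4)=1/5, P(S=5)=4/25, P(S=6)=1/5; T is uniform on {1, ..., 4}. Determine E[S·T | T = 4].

364/25

P(T = 4) = 1/4.
Summing ST·P(x,y) over outcomes with T = 4 gives 91/25.
E[S·T | T = 4] = (91/25) / (1/4) = 364/25.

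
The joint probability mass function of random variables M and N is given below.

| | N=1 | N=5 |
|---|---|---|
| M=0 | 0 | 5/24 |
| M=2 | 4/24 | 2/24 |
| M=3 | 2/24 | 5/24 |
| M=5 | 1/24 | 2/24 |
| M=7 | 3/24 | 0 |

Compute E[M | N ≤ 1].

P(N ≤ 1) = 5/12.
Σ M·P over the event = 2·(4/24) + 3·(2/24) + 5·(1/24) + 7·(3/24) = 5/3.
E[M | N ≤ 1] = (5/3) / (5/12) = 4.

4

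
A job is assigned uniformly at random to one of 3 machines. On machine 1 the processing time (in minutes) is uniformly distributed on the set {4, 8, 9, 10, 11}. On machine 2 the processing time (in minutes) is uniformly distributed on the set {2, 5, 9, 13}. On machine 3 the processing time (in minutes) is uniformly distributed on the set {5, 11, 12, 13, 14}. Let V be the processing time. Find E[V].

533/60

E[V | machine 1] = (4+8+9+10+11)/5 = 42/5.
E[V | machine 2] = (2+5+9+13)/4 = 29/4.
E[V | machine 3] = (5+11+12+13+14)/5 = 11.
E[V] = (1/3)·(42/5) + (1/3)·(29/4) + (1/3)·(11) = 533/60.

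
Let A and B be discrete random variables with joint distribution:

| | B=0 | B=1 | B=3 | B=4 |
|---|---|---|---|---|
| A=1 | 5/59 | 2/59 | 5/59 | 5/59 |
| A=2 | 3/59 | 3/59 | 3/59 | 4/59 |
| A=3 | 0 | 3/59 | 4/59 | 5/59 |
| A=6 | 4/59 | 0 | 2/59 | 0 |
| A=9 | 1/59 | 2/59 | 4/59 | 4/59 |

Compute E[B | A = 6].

1

P(A = 6) = 6/59.
Summing B·P(A=x,B=y) over the conditioning event gives 6/59.
E[B | A = 6] = (6/59) / (6/59) = 1.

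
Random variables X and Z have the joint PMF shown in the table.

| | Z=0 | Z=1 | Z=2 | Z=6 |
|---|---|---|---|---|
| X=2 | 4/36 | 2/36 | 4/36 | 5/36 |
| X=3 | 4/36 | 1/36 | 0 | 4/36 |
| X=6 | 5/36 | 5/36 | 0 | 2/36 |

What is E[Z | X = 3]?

P(X = 3) = 1/4.
Σ Z·P over the event = 0·(4/36) + 1·(1/36) + 6·(4/36) = 25/36.
E[Z | X = 3] = (25/36) / (1/4) = 25/9.

25/9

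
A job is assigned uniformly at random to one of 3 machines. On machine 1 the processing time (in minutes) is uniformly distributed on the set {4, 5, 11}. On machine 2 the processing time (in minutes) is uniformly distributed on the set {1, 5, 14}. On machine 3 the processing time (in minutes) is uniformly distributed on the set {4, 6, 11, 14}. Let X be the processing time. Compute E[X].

E[X | machine 1] = (4+5+11)/3 = 20/3.
E[X | machine 2] = (1+5+14)/3 = 20/3.
E[X | machine 3] = (4+6+11+14)/4 = 35/4.
By the law of total expectation,
E[X] = (1/3)·(20/3) + (1/3)·(20/3) + (1/3)·(35/4) = 265/36.

265/36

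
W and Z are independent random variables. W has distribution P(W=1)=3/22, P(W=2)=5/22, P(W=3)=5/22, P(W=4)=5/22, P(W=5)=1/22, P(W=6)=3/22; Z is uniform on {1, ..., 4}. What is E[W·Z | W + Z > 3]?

691/77

P(W + Z > 3) = 7/8.
Summing WZ·P(x,y) over outcomes with W + Z > 3 gives 691/88.
E[W·Z | W + Z > 3] = (691/88) / (7/8) = 691/77.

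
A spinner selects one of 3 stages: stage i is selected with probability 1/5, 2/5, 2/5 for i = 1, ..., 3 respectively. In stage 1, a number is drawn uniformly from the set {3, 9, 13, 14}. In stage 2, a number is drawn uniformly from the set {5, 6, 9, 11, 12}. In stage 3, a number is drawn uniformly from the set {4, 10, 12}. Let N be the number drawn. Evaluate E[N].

2657/300

E[N | stage 1] = (3+9+13+14)/4 = 39/4.
E[N | stage 2] = (5+6+9+11+12)/5 = 43/5.
E[N | stage 3] = (4+10+12)/3 = 26/3.
By the law of total expectation,
E[N] = (1/5)·(39/4) + (2/5)·(43/5) + (2/5)·(26/3) = 2657/300.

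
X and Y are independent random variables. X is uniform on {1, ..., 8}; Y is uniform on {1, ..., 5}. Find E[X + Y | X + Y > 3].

292/37

P(X + Y > 3) = 37/40.
Summing (X+Y)·P(x,y) over outcomes with X + Y > 3 gives 73/10.
E[X + Y | X + Y > 3] = (73/10) / (37/40) = 292/37.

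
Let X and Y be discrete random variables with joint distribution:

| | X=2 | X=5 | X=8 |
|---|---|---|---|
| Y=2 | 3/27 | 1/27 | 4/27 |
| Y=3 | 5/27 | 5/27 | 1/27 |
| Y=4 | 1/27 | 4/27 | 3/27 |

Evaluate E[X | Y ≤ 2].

43/8

P(Y ≤ 2) = 8/27.
Σ X·P over the event = 2·(3/27) + 5·(1/27) + 8·(4/27) = 43/27.
E[X | Y ≤ 2] = (43/27) / (8/27) = 43/8.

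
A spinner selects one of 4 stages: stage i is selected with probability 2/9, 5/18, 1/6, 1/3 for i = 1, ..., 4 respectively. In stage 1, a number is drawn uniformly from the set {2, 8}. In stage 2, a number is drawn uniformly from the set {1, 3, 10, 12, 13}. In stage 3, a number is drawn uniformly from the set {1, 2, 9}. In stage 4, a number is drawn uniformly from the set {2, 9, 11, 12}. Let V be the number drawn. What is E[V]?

61/9

E[V | stage 1] = (2+8)/2 = 5.
E[V | stage 2] = (1+3+10+12+13)/5 = 39/5.
E[V | stage 3] = (1+2+9)/3 = 4.
E[V | stage 4] = (2+9+11+12)/4 = 17/2.
By the law of total expectation,
E[V] = (2/9)·(5) + (5/18)·(39/5) + (1/6)·(4) + (1/3)·(17/2) = 61/9.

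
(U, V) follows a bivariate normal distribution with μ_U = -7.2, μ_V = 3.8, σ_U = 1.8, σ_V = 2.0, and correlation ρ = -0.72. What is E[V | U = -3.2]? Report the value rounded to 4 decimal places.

The regression of V on U has slope ρ·σ_V/σ_U and passes through (μ_U, μ_V).
E[V | U=-3.2] = 3.8 + (-0.72)·(2.0/1.8)·(-3.2 − (-7.2)) = 3.8 + (-0.8)·(4) = 0.6000.

0.6000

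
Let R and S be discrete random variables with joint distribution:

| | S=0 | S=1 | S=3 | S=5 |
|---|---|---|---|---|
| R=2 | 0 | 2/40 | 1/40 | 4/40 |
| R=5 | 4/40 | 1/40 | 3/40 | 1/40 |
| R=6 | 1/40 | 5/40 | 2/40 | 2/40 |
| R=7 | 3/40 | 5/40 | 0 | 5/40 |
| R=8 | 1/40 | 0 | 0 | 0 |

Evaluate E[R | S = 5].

P(S = 5) = 3/10.
Σ R·P over the event = 2·(4/40) + 5·(1/40) + 6·(2/40) + 7·(5/40) = 3/2.
E[R | S = 5] = (3/2) / (3/10) = 5.

5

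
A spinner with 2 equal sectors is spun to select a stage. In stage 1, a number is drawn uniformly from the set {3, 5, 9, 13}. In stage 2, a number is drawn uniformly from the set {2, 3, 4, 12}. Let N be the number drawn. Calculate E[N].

E[N | stage 1] = (3+5+9+13)/4 = 15/2.
E[N | stage 2] = (2+3+4+12)/4 = 21/4.
By the law of total expectation,
E[N] = (1/2)·(15/2) + (1/2)·(21/4) = 51/8.

51/8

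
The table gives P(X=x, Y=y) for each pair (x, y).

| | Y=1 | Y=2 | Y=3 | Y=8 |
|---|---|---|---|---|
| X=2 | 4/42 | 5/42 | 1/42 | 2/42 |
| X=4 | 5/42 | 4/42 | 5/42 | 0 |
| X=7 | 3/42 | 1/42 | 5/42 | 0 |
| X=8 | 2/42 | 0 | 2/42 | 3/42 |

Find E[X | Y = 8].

P(Y = 8) = 5/42.
Σ X·P over the event = 2·(2/42) + 8·(3/42) = 2/3.
E[X | Y = 8] = (2/3) / (5/42) = 28/5.

28/5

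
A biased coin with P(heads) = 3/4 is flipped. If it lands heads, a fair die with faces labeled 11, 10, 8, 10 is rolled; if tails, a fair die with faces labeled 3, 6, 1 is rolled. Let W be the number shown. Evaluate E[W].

E[W | heads] = (11+10+8+10)/4 = 39/4.
E[W | tails] = (3+6+1)/3 = 10/3.
E[W] = (3/4)·(39/4) + (1/4)·(10/3) = 391/48.

391/48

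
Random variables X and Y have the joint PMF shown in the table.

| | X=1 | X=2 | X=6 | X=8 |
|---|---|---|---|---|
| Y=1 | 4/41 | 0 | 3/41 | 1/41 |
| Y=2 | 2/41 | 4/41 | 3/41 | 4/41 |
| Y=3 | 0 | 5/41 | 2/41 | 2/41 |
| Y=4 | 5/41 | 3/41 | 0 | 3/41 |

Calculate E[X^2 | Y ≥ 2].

811/33

P(Y ≥ 2) = 33/41.
Summing X^2·P(X=x,Y=y) over the conditioning event gives 811/41.
E[X^2 | Y ≥ 2] = (811/41) / (33/41) = 811/33.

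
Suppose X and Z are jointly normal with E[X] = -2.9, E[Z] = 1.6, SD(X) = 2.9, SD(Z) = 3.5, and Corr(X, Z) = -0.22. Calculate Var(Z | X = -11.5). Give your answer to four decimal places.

The conditional variance in a bivariate normal is σ_Z²(1 − ρ²), independent of x.
Var(Z | X=-11.5) = (3.5)²·(1 − (-0.22)²) = 12.25·0.9516 = 11.6571.

11.6571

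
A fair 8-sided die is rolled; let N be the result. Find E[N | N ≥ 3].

11/2

Given N ≥ 3, N is equally likely to be any of {3, 4, 5, 6, 7, 8}.
E[N | N ≥ 3] = (3 + 4 + 5 + 6 + 7 + 8) / 6 = 11/2.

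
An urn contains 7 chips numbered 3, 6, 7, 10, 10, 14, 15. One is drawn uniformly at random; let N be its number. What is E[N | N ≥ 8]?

P(N ≥ 8) = 4/7.
Σ over the event: 10·2/7 + 14·1/7 + 15·1/7 = 7.
E[N | N ≥ 8] = (7) / (4/7) = 49/4.

49/4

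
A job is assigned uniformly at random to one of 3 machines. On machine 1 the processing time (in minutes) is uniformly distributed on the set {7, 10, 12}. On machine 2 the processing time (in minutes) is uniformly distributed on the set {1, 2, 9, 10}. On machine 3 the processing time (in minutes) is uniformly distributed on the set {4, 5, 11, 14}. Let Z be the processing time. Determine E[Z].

71/9

E[Z | machine 1] = (7+10+12)/3 = 29/3.
E[Z | machine 2] = (1+2+9+10)/4 = 11/2.
E[Z | machine 3] = (4+5+11+14)/4 = 17/2.
By the law of total expectation,
E[Z] = (1/3)·(29/3) + (1/3)·(11/2) + (1/3)·(17/2) = 71/9.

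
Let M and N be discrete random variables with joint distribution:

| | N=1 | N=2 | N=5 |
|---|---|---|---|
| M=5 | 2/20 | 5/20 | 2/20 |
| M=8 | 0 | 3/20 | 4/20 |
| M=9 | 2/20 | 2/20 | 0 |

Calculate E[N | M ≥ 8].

32/11

P(M ≥ 8) = 11/20.
Σ N·P over the event = 2·(3/20) + 5·(4/20) + 1·(2/20) + 2·(2/20) = 8/5.
E[N | M ≥ 8] = (8/5) / (11/20) = 32/11.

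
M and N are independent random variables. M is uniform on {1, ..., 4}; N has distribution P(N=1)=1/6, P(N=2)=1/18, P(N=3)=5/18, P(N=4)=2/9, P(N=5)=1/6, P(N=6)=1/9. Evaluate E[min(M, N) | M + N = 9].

18/5

P(M + N = 9) = 5/72.
Summing min(M,N)·P(x,y) over outcomes with M + N = 9 gives 1/4.
E[min(M, N) | M + N = 9] = (1/4) / (5/72) = 18/5.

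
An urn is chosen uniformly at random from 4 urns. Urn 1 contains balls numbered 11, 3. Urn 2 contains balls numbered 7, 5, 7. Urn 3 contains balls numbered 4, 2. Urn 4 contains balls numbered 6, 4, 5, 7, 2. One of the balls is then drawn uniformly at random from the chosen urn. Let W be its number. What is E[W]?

317/60

E[W | urn 1] = (11+3)/2 = 7.
E[W | urn 2] = (7+5+7)/3 = 19/3.
E[W | urn 3] = (4+2)/2 = 3.
E[W | urn 4] = (6+4+5+7+2)/5 = 24/5.
By the law of total expectation,
E[W] = (1/4)·(7) + (1/4)·(19/3) + (1/4)·(3) + (1/4)·(24/5) = 317/60.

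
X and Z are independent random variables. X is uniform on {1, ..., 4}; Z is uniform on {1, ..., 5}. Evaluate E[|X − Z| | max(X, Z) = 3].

6/5

P(max(X, Z) = 3) = 1/4.
Summing |X−Z|·P(x,y) over outcomes with max(X, Z) = 3 gives 3/10.
E[|X − Z| | max(X, Z) = 3] = (3/10) / (1/4) = 6/5.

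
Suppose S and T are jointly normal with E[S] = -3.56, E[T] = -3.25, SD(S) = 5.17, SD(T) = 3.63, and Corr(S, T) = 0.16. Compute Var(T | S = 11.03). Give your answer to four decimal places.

12.8396

The conditional variance in a bivariate normal is σ_T²(1 − ρ²), independent of x.
Var(T | S=11.03) = (3.63)²·(1 − (0.16)²) = 13.1769·0.9744 = 12.8396.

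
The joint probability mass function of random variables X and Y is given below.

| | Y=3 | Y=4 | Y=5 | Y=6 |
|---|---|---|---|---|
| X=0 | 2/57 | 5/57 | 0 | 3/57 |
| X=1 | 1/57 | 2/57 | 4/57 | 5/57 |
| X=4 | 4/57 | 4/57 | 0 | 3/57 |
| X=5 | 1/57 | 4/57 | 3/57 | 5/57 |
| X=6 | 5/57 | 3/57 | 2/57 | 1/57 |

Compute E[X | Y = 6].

48/17

P(Y = 6) = 17/57.
Σ X·P over the event = 0·(3/57) + 1·(5/57) + 4·(3/57) + 5·(5/57) + 6·(1/57) = 16/19.
E[X | Y = 6] = (16/19) / (17/57) = 48/17.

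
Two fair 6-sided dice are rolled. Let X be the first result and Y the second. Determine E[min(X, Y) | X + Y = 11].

P(X + Y = 11) = 1/18.
Summing min(X,Y)·P(x,y) over outcomes with X + Y = 11 gives 5/18.
E[min(X, Y) | X + Y = 11] = (5/18) / (1/18) = 5.

5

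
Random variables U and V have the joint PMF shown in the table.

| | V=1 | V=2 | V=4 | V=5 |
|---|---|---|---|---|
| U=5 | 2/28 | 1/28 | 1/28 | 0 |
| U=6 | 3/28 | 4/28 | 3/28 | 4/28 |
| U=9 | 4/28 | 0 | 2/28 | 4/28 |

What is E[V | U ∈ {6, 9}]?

P(U ∈ {6, 9}) = 6/7.
Σ V·P over the event = 1·(3/28) + 2·(4/28) + 4·(3/28) + 5·(4/28) + 1·(4/28) + 4·(2/28) + 5·(4/28) = 75/28.
E[V | U ∈ {6, 9}] = (75/28) / (6/7) = 25/8.

25/8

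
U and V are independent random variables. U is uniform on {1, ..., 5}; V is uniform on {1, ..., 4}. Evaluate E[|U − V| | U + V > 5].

8/5

Outcomes with U + V > 5: (2,4), (3,3), (3,4), (4,2), (4,3), (4,4), (5,1), (5,2), (5,3), (5,4), each with probability 1/20.
E[|U − V| | U + V > 5] = (2 + 0 + 1 + 2 + 1 + 0 + 4 + 3 + 2 + 1) / 10 = 8/5.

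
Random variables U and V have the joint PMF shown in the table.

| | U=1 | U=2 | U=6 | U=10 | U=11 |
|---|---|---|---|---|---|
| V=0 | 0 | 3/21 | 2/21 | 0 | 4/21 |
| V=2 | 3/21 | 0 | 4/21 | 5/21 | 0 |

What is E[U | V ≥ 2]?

P(V ≥ 2) = 4/7.
Σ U·P over the event = 1·(3/21) + 6·(4/21) + 10·(5/21) = 11/3.
E[U | V ≥ 2] = (11/3) / (4/7) = 77/12.

77/12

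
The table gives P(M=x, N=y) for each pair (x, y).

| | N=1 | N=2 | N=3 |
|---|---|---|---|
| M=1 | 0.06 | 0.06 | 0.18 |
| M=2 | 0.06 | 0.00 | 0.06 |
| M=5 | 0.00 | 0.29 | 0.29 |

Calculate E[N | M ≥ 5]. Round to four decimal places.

P(M ≥ 5) = 0.58.
Summing N·P(M=x,N=y) over the conditioning event gives 1.45.
E[N | M ≥ 5] = (1.45) / (0.58) = 2.5000.

2.5000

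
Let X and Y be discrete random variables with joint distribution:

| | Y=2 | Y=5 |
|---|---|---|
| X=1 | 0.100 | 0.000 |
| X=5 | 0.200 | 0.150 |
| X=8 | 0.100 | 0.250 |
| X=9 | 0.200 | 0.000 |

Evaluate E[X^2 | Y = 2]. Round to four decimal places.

P(Y = 2) = 0.600.
Σ X^2·P over the event = 1·(0.100) + 25·(0.200) + 64·(0.100) + 81·(0.200) = 27.700.
E[X^2 | Y = 2] = (27.700) / (0.600) = 46.1667.

46.1667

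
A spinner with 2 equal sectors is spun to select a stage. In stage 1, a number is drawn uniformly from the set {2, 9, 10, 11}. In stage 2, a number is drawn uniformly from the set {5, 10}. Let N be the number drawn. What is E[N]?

E[N | stage 1] = (2+9+10+11)/4 = 8.
E[N | stage 2] = (5+10)/2 = 15/2.
By the law of total expectation,
E[N] = (1/2)·(8) + (1/2)·(15/2) = 31/4.

31/4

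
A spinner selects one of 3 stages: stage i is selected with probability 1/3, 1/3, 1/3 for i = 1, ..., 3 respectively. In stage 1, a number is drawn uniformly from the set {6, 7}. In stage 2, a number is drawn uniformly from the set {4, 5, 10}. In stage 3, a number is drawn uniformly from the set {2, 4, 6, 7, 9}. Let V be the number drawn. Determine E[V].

553/90

E[V | stage 1] = (6+7)/2 = 13/2.
E[V | stage 2] = (4+5+10)/3 = 19/3.
E[V | stage 3] = (2+4+6+7+9)/5 = 28/5.
E[V] = (1/3)·(13/2) + (1/3)·(19/3) + (1/3)·(28/5) = 553/90.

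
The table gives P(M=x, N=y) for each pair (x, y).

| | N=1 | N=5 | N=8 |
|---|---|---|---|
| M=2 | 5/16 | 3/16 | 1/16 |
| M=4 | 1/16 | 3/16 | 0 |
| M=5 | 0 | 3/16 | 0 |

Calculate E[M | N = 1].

7/3

P(N = 1) = 3/8.
Σ M·P over the event = 2·(5/16) + 4·(1/16) = 7/8.
E[M | N = 1] = (7/8) / (3/8) = 7/3.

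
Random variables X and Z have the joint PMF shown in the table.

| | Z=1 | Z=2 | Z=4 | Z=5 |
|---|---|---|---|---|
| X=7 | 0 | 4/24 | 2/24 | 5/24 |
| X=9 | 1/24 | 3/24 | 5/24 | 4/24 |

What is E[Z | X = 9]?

P(X = 9) = 13/24.
Σ Z·P over the event = 1·(1/24) + 2·(3/24) + 4·(5/24) + 5·(4/24) = 47/24.
E[Z | X = 9] = (47/24) / (13/24) = 47/13.

47/13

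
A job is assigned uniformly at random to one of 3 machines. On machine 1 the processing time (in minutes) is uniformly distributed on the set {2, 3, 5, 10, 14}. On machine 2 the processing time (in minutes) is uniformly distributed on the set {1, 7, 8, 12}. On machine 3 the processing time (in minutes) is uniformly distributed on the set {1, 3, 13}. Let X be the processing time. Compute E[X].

292/45

E[X | machine 1] = (2+3+5+10+14)/5 = 34/5.
E[X | machine 2] = (1+7+8+12)/4 = 7.
E[X | machine 3] = (1+3+13)/3 = 17/3.
E[X] = (1/3)·(34/5) + (1/3)·(7) + (1/3)·(17/3) = 292/45.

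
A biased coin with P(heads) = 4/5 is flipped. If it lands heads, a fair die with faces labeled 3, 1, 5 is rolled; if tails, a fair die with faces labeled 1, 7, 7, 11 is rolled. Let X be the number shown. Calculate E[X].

37/10

E[X | heads] = (3+1+5)/3 = 3.
E[X | tails] = (1+7+7+11)/4 = 13/2.
E[X] = (4/5)·(3) + (1/5)·(13/2) = 37/10.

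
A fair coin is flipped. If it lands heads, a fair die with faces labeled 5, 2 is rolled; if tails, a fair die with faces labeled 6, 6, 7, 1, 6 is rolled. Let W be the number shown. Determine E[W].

87/20

E[W | heads] = (5+2)/2 = 7/2.
E[W | tails] = (6+6+7+1+6)/5 = 26/5.
By the law of total expectation,
E[W] = (1/2)·(7/2) + (1/2)·(26/5) = 87/20.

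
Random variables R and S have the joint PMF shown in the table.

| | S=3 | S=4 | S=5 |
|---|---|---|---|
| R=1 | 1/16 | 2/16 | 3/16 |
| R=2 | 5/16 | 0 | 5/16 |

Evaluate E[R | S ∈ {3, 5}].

12/7

P(S ∈ {3, 5}) = 7/8.
Σ R·P over the event = 1·(1/16) + 1·(3/16) + 2·(5/16) + 2·(5/16) = 3/2.
E[R | S ∈ {3, 5}] = (3/2) / (7/8) = 12/7.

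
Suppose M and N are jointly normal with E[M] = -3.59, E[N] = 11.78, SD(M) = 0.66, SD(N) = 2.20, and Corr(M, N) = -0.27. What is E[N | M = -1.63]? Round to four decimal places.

E[N | M=x] = μ_N + ρ(σ_N/σ_M)(x − μ_M) for jointly normal variables.
E[N | M=-1.63] = 11.78 + (-0.27)·(2.20/0.66)·(-1.63 − (-3.59)) = 11.78 + (-0.9)·(1.96) = 10.0160.

10.0160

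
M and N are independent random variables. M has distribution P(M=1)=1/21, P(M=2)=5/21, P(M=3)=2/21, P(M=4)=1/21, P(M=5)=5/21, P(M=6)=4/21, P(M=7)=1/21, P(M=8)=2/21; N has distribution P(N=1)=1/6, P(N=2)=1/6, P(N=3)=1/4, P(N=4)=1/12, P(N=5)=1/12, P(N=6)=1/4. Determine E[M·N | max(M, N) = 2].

32/11

P(max(M, N) = 2) = 11/126.
Summing MN·P(x,y) over outcomes with max(M, N) = 2 gives 16/63.
E[M·N | max(M, N) = 2] = (16/63) / (11/126) = 32/11.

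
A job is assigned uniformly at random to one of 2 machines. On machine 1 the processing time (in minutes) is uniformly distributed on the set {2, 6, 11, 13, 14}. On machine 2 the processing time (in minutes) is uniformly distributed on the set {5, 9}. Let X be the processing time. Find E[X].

81/10

E[X | machine 1] = (2+6+11+13+14)/5 = 46/5.
E[X | machine 2] = (5+9)/2 = 7.
E[X] = (1/2)·(46/5) + (1/2)·(7) = 81/10.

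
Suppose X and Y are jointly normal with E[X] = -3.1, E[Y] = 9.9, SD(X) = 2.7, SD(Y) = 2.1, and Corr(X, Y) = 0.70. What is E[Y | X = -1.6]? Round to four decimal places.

10.7167

E[Y | X=x] = μ_Y + ρ(σ_Y/σ_X)(x − μ_X) for jointly normal variables.
E[Y | X=-1.6] = 9.9 + (0.70)·(2.1/2.7)·(-1.6 − (-3.1)) = 9.9 + (0.54444)·(1.5) = 10.7167.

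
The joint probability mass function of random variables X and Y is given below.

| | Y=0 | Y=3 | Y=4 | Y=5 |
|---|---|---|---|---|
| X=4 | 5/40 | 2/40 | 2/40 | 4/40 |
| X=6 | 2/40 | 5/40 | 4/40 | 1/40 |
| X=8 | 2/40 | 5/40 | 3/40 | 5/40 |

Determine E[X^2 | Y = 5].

P(Y = 5) = 1/4.
Σ X^2·P over the event = 16·(4/40) + 36·(1/40) + 64·(5/40) = 21/2.
E[X^2 | Y = 5] = (21/2) / (1/4) = 42.

42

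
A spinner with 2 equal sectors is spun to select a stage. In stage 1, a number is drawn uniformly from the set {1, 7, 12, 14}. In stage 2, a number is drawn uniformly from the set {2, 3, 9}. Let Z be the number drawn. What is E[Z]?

79/12

E[Z | stage 1] = (1+7+12+14)/4 = 17/2.
E[Z | stage 2] = (2+3+9)/3 = 14/3.
E[Z] = (1/2)·(17/2) + (1/2)·(14/3) = 79/12.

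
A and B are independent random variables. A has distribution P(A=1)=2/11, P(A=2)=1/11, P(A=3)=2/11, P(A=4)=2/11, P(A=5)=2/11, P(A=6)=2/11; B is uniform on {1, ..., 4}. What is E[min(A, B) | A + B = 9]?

7/2

P(A + B = 9) = 1/11.
Summing min(A,B)·P(x,y) over outcomes with A + B = 9 gives 7/22.
E[min(A, B) | A + B = 9] = (7/22) / (1/11) = 7/2.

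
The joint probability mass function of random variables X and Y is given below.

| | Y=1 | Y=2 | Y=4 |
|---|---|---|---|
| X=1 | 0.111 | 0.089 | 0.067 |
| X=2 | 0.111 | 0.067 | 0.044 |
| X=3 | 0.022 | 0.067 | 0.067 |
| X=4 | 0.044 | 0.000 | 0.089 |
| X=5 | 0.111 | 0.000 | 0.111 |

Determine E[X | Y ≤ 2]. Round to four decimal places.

P(Y ≤ 2) = 0.622.
Σ X·P over the event = 1·(0.111) + 1·(0.089) + 2·(0.111) + 2·(0.067) + 3·(0.022) + 3·(0.067) + 4·(0.044) + 5·(0.111) = 1.554.
E[X | Y ≤ 2] = (1.554) / (0.622) = 2.4984.

2.4984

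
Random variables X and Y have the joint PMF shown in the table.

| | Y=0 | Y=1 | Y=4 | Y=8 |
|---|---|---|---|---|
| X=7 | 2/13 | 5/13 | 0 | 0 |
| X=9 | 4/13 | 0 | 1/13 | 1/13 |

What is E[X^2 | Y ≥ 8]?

81

P(Y ≥ 8) = 1/13.
Σ X^2·P over the event = 81·(1/13) = 81/13.
E[X^2 | Y ≥ 8] = (81/13) / (1/13) = 81.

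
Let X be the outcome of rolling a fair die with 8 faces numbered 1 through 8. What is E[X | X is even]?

5

Given X is even, X is equally likely to be any of {2, 4, 6, 8}.
E[X | X is even] = (2 + 4 + 6 + 8) / 4 = 5.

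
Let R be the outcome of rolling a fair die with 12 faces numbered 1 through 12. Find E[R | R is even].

Given R is even, R is equally likely to be any of {2, 4, 6, 8, 10, 12}.
E[R | R is even] = (2 + 4 + 6 + 8 + 10 + 12) / 6 = 7.

7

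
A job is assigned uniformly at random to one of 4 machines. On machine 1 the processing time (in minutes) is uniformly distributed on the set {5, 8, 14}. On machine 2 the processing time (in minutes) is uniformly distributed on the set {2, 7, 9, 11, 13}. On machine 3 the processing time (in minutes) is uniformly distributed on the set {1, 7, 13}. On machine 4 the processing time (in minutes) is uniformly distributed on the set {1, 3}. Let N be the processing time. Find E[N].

33/5

E[N | machine 1] = (5+8+14)/3 = 9.
E[N | machine 2] = (2+7+9+11+13)/5 = 42/5.
E[N | machine 3] = (1+7+13)/3 = 7.
E[N | machine 4] = (1+3)/2 = 2.
E[N] = (1/4)·(9) + (1/4)·(42/5) + (1/4)·(7) + (1/4)·(2) = 33/5.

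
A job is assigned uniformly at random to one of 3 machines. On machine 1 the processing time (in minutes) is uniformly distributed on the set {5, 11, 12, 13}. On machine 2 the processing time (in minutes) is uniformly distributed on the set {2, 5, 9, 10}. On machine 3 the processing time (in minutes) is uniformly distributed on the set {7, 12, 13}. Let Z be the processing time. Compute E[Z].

E[Z | machine 1] = (5+11+12+13)/4 = 41/4.
E[Z | machine 2] = (2+5+9+10)/4 = 13/2.
E[Z | machine 3] = (7+12+13)/3 = 32/3.
By the law of total expectation,
E[Z] = (1/3)·(41/4) + (1/3)·(13/2) + (1/3)·(32/3) = 329/36.

329/36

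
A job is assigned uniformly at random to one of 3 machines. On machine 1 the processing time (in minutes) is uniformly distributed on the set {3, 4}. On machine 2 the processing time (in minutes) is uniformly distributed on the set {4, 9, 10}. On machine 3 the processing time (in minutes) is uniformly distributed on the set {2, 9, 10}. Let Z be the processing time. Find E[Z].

E[Z | machine 1] = (3+4)/2 = 7/2.
E[Z | machine 2] = (4+9+10)/3 = 23/3.
E[Z | machine 3] = (2+9+10)/3 = 7.
E[Z] = (1/3)·(7/2) + (1/3)·(23/3) + (1/3)·(7) = 109/18.

109/18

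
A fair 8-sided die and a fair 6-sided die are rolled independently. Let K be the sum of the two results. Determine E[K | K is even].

P(K is even) = 1/2.
Σ over the event: 2·1/48 + 4·1/16 + 6·5/48 + 8·1/8 + 10·5/48 + 12·1/16 + 14·1/48 = 4.
E[K | K is even] = (4) / (1/2) = 8.

8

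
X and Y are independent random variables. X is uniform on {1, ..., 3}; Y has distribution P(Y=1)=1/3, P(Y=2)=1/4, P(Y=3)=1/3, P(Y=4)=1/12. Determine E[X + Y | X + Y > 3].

121/25

P(X + Y > 3) = 25/36.
Summing (X+Y)·P(x,y) over outcomes with X + Y > 3 gives 121/36.
E[X + Y | X + Y > 3] = (121/36) / (25/36) = 121/25.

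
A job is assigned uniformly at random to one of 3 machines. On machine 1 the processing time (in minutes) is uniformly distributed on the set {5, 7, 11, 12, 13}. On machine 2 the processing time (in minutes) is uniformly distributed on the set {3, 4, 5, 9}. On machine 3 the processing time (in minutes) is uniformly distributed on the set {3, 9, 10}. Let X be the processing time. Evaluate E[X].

1331/180

E[X | machine 1] = (5+7+11+12+13)/5 = 48/5.
E[X | machine 2] = (3+4+5+9)/4 = 21/4.
E[X | machine 3] = (3+9+10)/3 = 22/3.
E[X] = (1/3)·(48/5) + (1/3)·(21/4) + (1/3)·(22/3) = 1331/180.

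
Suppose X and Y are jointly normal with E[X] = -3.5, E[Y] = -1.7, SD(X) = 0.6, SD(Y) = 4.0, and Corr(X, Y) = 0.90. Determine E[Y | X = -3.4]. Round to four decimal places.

-1.1000

E[Y | X=x] = μ_Y + ρ(σ_Y/σ_X)(x − μ_X) for jointly normal variables.
E[Y | X=-3.4] = -1.7 + (0.90)·(4.0/0.6)·(-3.4 − (-3.5)) = -1.7 + (6)·(0.1) = -1.1000.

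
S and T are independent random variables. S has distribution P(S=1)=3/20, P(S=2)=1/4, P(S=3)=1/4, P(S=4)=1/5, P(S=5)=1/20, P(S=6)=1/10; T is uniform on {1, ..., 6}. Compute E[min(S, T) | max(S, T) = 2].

P(max(S, T) = 2) = 13/120.
Summing min(S,T)·P(x,y) over outcomes with max(S, T) = 2 gives 3/20.
E[min(S, T) | max(S, T) = 2] = (3/20) / (13/120) = 18/13.

18/13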